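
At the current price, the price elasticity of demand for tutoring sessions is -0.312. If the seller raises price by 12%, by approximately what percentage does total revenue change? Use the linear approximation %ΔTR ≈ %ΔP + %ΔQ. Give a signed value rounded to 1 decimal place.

+8.3%

%ΔQ ≈ Ed × %ΔP = (-0.312) × (+12%) = -3.7440%
%ΔTR ≈ %ΔP + %ΔQ = (+12%) + (-3.7440%) = +8.2560%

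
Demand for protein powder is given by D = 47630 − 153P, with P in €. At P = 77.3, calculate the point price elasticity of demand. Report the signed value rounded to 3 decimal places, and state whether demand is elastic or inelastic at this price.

-0.330; inelastic

dD/dP = −153. At P = 77.3, D = 47630 − 153(77.3) = 35803.1.
Ed = (dD/dP)·(P/D) = −153 × (77.3/35803.1) = -0.33033…
|Ed| = 0.330 < 1, so demand is inelastic.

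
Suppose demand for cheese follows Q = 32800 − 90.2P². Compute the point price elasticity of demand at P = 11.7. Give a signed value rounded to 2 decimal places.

-1.21

dQ/dP = −2·90.2·P = -2110.68. At P = 11.7, Q = 20452.522.
Ed = (dQ/dP)·(P/Q) = (-2110.68) × (11.7/20452.522) = -1.2074…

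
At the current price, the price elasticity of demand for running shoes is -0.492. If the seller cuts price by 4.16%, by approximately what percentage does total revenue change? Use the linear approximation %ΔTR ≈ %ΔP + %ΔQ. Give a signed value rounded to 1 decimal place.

-2.1%

%ΔQ ≈ Ed × %ΔP = (-0.492) × (-4.16%) = +2.0467%
%ΔTR ≈ %ΔP + %ΔQ = (-4.16%) + (+2.0467%) = -2.1133%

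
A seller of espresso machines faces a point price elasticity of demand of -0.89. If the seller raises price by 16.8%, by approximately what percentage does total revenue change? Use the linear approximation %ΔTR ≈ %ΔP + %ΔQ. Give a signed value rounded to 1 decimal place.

+1.8%

%ΔQ ≈ Ed × %ΔP = (-0.89) × (+16.8%) = -14.9520%
%ΔTR ≈ %ΔP + %ΔQ = (+16.8%) + (-14.9520%) = +1.8480%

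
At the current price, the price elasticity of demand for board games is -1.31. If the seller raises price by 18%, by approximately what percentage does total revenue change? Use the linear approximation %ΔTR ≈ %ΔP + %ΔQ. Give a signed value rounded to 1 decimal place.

%ΔQ ≈ Ed × %ΔP = (-1.31) × (+18%) = -23.5800%
%ΔTR ≈ %ΔP + %ΔQ = (+18%) + (-23.5800%) = -5.5800%

-5.6%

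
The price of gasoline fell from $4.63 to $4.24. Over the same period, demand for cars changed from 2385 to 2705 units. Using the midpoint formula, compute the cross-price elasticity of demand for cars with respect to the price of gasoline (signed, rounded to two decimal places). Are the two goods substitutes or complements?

%ΔQ_{cars} = (2705 − 2385)/avg = 320/2545 = 0.125736…
%ΔP_{gasoline} = (4.24 − 4.63)/avg = -0.39/4.435 = -0.087936…
E_cross = (320/2545) / (-0.39/4.435) = -1.4298…
E_cross < 0 ⇒ the goods are complements.

-1.43; complements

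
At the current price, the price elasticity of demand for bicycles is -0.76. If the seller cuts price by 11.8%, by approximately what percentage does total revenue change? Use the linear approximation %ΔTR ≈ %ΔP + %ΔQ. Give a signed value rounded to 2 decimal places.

%ΔQ ≈ Ed × %ΔP = (-0.76) × (-11.8%) = +8.9680%
%ΔTR ≈ %ΔP + %ΔQ = (-11.8%) + (+8.9680%) = -2.8320%

-2.83%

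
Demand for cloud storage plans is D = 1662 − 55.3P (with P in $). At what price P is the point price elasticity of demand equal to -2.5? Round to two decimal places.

Ed = −55.3P/(1662 − 55.3P). Set this equal to -2.5:
55.3P = 2.5·(1662 − 55.3P) ⇒ 55.3P(1 + 2.5) = 2.5·1662
P = 2.5·1662 / (55.3·3.5) = 21.4673…

21.47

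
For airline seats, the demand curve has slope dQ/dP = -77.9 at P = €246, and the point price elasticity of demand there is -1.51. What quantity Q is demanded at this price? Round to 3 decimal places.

12690.993

Ed = (dQ/dP)·(P/Q) ⇒ Q = (dQ/dP)·P/Ed = (-77.9)·246/(-1.51) = 12690.99337…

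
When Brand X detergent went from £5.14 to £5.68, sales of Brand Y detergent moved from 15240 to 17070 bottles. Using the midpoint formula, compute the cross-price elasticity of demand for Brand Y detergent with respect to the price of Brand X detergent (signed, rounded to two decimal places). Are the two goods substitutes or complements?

1.13; substitutes

%ΔQ_{Brand Y detergent} = (17070 − 15240)/avg = 1830/16155 = 0.113277…
%ΔP_{Brand X detergent} = (5.68 − 5.14)/avg = 0.54/5.41 = 0.099815…
E_cross = (1830/16155) / (0.54/5.41) = 1.1348…
E_cross > 0 ⇒ the goods are substitutes.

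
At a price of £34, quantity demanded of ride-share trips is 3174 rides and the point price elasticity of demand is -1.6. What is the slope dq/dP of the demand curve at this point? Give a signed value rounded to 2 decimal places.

Ed = (dq/dP)·(P/q) ⇒ dq/dP = Ed·q/P = (-1.6)·3174/34 = -149.3647…

-149.36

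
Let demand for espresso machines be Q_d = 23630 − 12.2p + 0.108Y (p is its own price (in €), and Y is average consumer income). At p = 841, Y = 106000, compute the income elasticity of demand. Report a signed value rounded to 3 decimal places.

At the given values, Q_d = 23630 − 12.2(841) + 0.108(106000) = 24817.8.
∂Q_d/∂Y = 0.108.
E = (0.108) × (106000/24817.8) = 0.46128…

0.461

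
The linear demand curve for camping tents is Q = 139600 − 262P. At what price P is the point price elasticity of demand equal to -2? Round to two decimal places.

Ed = −262P/(139600 − 262P). Set this equal to -2:
262P = 2·(139600 − 262P) ⇒ 262P(1 + 2) = 2·139600
P = 2·139600 / (262·3) = 355.2162…

355.22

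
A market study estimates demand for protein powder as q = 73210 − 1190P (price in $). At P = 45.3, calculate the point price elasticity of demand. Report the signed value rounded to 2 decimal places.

-2.79

dq/dP = −1190. At P = 45.3, q = 73210 − 1190(45.3) = 19303.
Ed = (dq/dP)·(P/q) = −1190 × (45.3/19303) = -2.7926…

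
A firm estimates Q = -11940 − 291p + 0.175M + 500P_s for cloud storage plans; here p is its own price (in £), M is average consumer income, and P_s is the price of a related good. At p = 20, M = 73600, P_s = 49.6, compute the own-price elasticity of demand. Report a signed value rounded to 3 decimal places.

-0.292

At the given values, Q = -11940 − 291(20) + 0.175(73600) + 500(49.6) = 19920.
∂Q/∂p = −291.
E = (-291) × (20/19920) = -0.29216…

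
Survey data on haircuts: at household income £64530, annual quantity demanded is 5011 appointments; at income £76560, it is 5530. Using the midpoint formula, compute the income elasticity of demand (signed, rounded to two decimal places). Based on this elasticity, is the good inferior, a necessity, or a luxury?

%ΔQ = (5530 − 5011)/[( 5011 + 5530)/2] = 519/5270.5 = 0.098472…
%ΔIncome = (76560 − 64530)/[( 64530 + 76560)/2] = 12030/70545 = 0.170529…
E_income = (519/5270.5) / (12030/70545) = 0.5774…
0 < E_income < 1 ⇒ normal good, necessity.

0.58; necessity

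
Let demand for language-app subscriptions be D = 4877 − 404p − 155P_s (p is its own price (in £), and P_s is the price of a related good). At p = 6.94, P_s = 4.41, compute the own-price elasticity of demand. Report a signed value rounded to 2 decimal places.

-2.02

At the given values, D = 4877 − 404(6.94) − 155(4.41) = 1389.69.
∂D/∂p = −404.
E = (-404) × (6.94/1389.69) = -2.0175…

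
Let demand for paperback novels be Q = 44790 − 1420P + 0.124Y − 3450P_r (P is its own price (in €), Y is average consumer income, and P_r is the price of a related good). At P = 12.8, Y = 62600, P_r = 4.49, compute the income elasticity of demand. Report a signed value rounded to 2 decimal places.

At the given values, Q = 44790 − 1420(12.8) + 0.124(62600) − 3450(4.49) = 18885.9.
∂Q/∂Y = 0.124.
E = (0.124) × (62600/18885.9) = 0.4110…

0.41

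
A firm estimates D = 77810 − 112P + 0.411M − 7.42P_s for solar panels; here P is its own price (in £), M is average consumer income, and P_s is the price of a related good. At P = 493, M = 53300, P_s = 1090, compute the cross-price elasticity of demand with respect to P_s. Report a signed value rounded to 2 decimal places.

At the given values, D = 77810 − 112(493) + 0.411(53300) − 7.42(1090) = 36412.5.
∂D/∂P_s = -7.42.
E = (-7.42) × (1090/36412.5) = -0.2221…

-0.22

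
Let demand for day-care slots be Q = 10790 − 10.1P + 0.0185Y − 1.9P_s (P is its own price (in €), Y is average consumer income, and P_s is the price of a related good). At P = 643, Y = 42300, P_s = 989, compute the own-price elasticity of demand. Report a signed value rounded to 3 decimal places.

-2.030

At the given values, Q = 10790 − 10.1(643) + 0.0185(42300) − 1.9(989) = 3199.15.
∂Q/∂P = −10.1.
E = (-10.1) × (643/3199.15) = -2.03000…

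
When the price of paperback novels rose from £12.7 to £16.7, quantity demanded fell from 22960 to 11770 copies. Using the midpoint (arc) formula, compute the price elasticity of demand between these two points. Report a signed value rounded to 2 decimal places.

%ΔQ = (11770 − 22960) / [(22960 + 11770)/2] = -11190/17365 = -0.644399…
%ΔP = (16.7 − 12.7) / [(12.7 + 16.7)/2] = 4/14.7 = 0.272108…
Arc Ed = %ΔQ / %ΔP = (-11190/17365) / (4/14.7) = -2.3681…

-2.37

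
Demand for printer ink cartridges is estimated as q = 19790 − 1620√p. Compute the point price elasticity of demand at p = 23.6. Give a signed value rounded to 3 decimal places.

dq/dp = −1620/(2√p) = -166.736. At p = 23.6, q = 11920.1.
Ed = (dq/dp)·(p/q) = (-166.736) × (23.6/11920.1) = -0.33011…

-0.330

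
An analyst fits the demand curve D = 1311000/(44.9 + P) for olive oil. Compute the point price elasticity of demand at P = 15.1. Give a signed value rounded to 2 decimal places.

dD/dP = −1311000/(44.9 + P)² = -364.167. At P = 15.1, D = 21850.
Ed = (dD/dP)·(P/D) = (-364.167) × (15.1/21850) = -0.2516…

-0.25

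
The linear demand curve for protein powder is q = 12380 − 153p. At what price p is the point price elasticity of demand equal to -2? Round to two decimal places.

Ed = −153p/(12380 − 153p). Set this equal to -2:
153p = 2·(12380 − 153p) ⇒ 153p(1 + 2) = 2·12380
p = 2·12380 / (153·3) = 53.9433…

53.94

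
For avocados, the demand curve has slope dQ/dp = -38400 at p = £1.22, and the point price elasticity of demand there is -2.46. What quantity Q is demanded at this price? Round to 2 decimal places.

19043.90

Ed = (dQ/dp)·(p/Q) ⇒ Q = (dQ/dp)·p/Ed = (-38400)·1.22/(-2.46) = 19043.9024…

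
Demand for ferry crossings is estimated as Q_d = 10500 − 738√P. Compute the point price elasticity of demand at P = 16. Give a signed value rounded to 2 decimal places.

-0.20

dQ_d/dP = −738/(2√P) = -92.25. At P = 16, Q_d = 7548.
Ed = (dQ_d/dP)·(P/Q_d) = (-92.25) × (16/7548) = -0.1955…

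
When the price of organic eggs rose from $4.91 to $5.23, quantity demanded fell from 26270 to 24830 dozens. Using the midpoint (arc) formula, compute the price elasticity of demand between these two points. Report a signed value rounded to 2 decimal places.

-0.89

%ΔQ = (24830 − 26270) / [(26270 + 24830)/2] = -1440/25550 = -0.056360…
%ΔP = (5.23 − 4.91) / [(4.91 + 5.23)/2] = 0.32/5.07 = 0.063116…
Arc Ed = %ΔQ / %ΔP = (-1440/25550) / (0.32/5.07) = -0.8929…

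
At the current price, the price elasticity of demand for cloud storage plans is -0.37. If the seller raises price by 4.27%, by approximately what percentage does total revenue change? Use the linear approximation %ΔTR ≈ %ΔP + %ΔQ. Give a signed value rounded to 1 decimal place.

+2.7%

%ΔQ ≈ Ed × %ΔP = (-0.37) × (+4.27%) = -1.5799%
%ΔTR ≈ %ΔP + %ΔQ = (+4.27%) + (-1.5799%) = +2.6901%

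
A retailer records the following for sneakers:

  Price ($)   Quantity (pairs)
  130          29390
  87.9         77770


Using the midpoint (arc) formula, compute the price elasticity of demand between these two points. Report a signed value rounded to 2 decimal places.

%ΔQ = (77770 − 29390) / [(29390 + 77770)/2] = 48380/53580 = 0.902948…
%ΔP = (87.9 − 130) / [(130 + 87.9)/2] = -42.1/108.95 = -0.386415…
Arc Ed = %ΔQ / %ΔP = (48380/53580) / (-42.1/108.95) = -2.3367…

-2.34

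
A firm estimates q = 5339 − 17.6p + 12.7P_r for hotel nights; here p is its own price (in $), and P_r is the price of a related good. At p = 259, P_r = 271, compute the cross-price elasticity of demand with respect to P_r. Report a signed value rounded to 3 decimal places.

At the given values, q = 5339 − 17.6(259) + 12.7(271) = 4222.3.
∂q/∂P_r = 12.7.
E = (12.7) × (271/4222.3) = 0.81512…

0.815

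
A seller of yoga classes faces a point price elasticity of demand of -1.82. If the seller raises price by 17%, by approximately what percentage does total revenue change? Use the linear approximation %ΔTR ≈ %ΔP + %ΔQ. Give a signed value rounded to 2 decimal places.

-13.94%

%ΔQ ≈ Ed × %ΔP = (-1.82) × (+17%) = -30.9400%
%ΔTR ≈ %ΔP + %ΔQ = (+17%) + (-30.9400%) = -13.9400%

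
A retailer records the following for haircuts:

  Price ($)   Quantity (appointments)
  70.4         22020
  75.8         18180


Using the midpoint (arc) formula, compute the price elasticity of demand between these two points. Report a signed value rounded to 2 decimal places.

-2.59

%ΔQ = (18180 − 22020) / [(22020 + 18180)/2] = -3840/20100 = -0.191044…
%ΔP = (75.8 − 70.4) / [(70.4 + 75.8)/2] = 5.4/73.1 = 0.073871…
Arc Ed = %ΔQ / %ΔP = (-3840/20100) / (5.4/73.1) = -2.5861…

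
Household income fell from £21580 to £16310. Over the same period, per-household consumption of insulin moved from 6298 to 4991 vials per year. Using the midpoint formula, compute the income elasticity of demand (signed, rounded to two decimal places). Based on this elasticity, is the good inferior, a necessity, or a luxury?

%ΔQ = (4991 − 6298)/[( 6298 + 4991)/2] = -1307/5644.5 = -0.231552…
%ΔIncome = (16310 − 21580)/[( 21580 + 16310)/2] = -5270/18945 = -0.278173…
E_income = (-1307/5644.5) / (-5270/18945) = 0.8324…
0 < E_income < 1 ⇒ normal good, necessity.

0.83; necessity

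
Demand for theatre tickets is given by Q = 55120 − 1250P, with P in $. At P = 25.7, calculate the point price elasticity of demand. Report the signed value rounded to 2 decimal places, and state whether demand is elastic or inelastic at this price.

-1.40; elastic

dQ/dP = −1250. At P = 25.7, Q = 55120 − 1250(25.7) = 22995.
Ed = (dQ/dP)·(P/Q) = −1250 × (25.7/22995) = -1.3970…
|Ed| = 1.40 > 1, so demand is elastic.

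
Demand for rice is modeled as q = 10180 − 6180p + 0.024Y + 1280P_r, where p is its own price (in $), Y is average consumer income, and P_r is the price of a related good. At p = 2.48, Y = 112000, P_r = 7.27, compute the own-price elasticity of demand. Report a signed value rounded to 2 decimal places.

At the given values, q = 10180 − 6180(2.48) + 0.024(112000) + 1280(7.27) = 6847.2.
∂q/∂p = −6180.
E = (-6180) × (2.48/6847.2) = -2.2383…

-2.24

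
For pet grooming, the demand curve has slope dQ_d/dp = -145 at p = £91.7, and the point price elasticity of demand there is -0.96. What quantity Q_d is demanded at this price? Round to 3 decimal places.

13850.521

Ed = (dQ_d/dp)·(p/Q_d) ⇒ Q_d = (dQ_d/dp)·p/Ed = (-145)·91.7/(-0.96) = 13850.52083…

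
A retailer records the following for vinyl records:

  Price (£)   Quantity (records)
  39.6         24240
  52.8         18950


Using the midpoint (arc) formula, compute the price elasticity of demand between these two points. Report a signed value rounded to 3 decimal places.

-0.857

%ΔQ = (18950 − 24240) / [(24240 + 18950)/2] = -5290/21595 = -0.244964…
%ΔP = (52.8 − 39.6) / [(39.6 + 52.8)/2] = 13.2/46.2 = 0.285714…
Arc Ed = %ΔQ / %ΔP = (-5290/21595) / (13.2/46.2) = -0.85737…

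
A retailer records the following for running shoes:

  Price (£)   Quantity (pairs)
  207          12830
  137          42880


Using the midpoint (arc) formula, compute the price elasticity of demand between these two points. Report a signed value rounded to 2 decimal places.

-2.65

%ΔQ = (42880 − 12830) / [(12830 + 42880)/2] = 30050/27855 = 1.078800…
%ΔP = (137 − 207) / [(207 + 137)/2] = -70/172 = -0.406976…
Arc Ed = %ΔQ / %ΔP = (30050/27855) / (-70/172) = -2.6507…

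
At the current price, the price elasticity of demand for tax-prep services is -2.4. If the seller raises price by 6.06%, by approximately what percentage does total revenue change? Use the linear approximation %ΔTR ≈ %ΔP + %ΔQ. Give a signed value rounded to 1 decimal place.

%ΔQ ≈ Ed × %ΔP = (-2.4) × (+6.06%) = -14.5440%
%ΔTR ≈ %ΔP + %ΔQ = (+6.06%) + (-14.5440%) = -8.4840%

-8.5%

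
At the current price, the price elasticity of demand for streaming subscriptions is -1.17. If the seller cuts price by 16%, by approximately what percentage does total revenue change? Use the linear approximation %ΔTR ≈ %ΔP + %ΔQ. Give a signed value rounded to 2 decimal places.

+2.72%

%ΔQ ≈ Ed × %ΔP = (-1.17) × (-16%) = +18.7200%
%ΔTR ≈ %ΔP + %ΔQ = (-16%) + (+18.7200%) = +2.7200%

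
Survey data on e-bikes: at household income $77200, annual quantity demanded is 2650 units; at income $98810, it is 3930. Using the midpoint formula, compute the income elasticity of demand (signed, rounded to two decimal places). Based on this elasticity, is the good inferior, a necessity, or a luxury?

%ΔQ = (3930 − 2650)/[( 2650 + 3930)/2] = 1280/3290 = 0.389057…
%ΔIncome = (98810 − 77200)/[( 77200 + 98810)/2] = 21610/88005 = 0.245554…
E_income = (1280/3290) / (21610/88005) = 1.5844…
E_income > 1 ⇒ normal good, luxury.

1.58; luxury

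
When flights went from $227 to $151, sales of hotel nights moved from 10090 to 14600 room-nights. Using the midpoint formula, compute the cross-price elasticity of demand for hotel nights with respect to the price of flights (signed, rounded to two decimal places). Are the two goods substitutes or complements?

-0.91; complements

%ΔQ_{hotel nights} = (14600 − 10090)/avg = 4510/12345 = 0.365330…
%ΔP_{flights} = (151 − 227)/avg = -76/189 = -0.402116…
E_cross = (4510/12345) / (-76/189) = -0.9085…
E_cross < 0 ⇒ the goods are complements.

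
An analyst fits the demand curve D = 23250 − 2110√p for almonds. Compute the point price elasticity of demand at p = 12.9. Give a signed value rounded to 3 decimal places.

-0.242

dD/dp = −2110/(2√p) = -293.736. At p = 12.9, D = 15671.6.
Ed = (dD/dp)·(p/D) = (-293.736) × (12.9/15671.6) = -0.24178…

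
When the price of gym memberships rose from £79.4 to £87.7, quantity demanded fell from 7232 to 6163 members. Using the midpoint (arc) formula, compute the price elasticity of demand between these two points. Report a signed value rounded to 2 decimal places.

-1.61

%ΔQ = (6163 − 7232) / [(7232 + 6163)/2] = -1069/6697.5 = -0.159611…
%ΔP = (87.7 − 79.4) / [(79.4 + 87.7)/2] = 8.3/83.55 = 0.099341…
Arc Ed = %ΔQ / %ΔP = (-1069/6697.5) / (8.3/83.55) = -1.6066…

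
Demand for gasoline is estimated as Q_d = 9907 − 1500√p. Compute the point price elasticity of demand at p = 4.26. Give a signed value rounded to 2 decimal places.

-0.23

dQ_d/dp = −1500/(2√p) = -363.376. At p = 4.26, Q_d = 6811.03.
Ed = (dQ_d/dp)·(p/Q_d) = (-363.376) × (4.26/6811.03) = -0.2272…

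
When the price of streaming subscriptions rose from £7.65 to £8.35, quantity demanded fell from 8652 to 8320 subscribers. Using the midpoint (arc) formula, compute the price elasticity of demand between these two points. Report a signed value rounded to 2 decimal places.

%ΔQ = (8320 − 8652) / [(8652 + 8320)/2] = -332/8486 = -0.039123…
%ΔP = (8.35 − 7.65) / [(7.65 + 8.35)/2] = 0.7/8 = 0.0875
Arc Ed = %ΔQ / %ΔP = (-332/8486) / (0.7/8) = -0.4471…

-0.45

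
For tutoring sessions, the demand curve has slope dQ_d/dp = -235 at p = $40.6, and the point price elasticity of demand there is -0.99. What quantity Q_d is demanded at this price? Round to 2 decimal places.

9637.37

Ed = (dQ_d/dp)·(p/Q_d) ⇒ Q_d = (dQ_d/dp)·p/Ed = (-235)·40.6/(-0.99) = 9637.3737…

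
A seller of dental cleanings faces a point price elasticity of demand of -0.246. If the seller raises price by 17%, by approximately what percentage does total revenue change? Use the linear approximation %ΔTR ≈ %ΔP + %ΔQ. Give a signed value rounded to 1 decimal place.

%ΔQ ≈ Ed × %ΔP = (-0.246) × (+17%) = -4.1820%
%ΔTR ≈ %ΔP + %ΔQ = (+17%) + (-4.1820%) = +12.8180%

+12.8%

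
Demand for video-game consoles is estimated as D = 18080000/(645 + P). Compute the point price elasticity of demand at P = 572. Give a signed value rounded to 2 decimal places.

-0.47

dD/dP = −18080000/(645 + P)² = -12.2072. At P = 572, D = 14856.2.
Ed = (dD/dP)·(P/D) = (-12.2072) × (572/14856.2) = -0.4700…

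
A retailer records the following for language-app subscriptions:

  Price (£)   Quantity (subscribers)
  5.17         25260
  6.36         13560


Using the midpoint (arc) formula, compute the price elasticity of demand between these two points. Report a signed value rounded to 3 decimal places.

%ΔQ = (13560 − 25260) / [(25260 + 13560)/2] = -11700/19410 = -0.602782…
%ΔP = (6.36 − 5.17) / [(5.17 + 6.36)/2] = 1.19/5.765 = 0.206418…
Arc Ed = %ΔQ / %ΔP = (-11700/19410) / (1.19/5.765) = -2.92020…

-2.920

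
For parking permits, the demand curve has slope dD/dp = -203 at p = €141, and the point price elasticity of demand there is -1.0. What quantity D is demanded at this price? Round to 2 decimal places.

28623.00

Ed = (dD/dp)·(p/D) ⇒ D = (dD/dp)·p/Ed = (-203)·141/(-1.0) = 28623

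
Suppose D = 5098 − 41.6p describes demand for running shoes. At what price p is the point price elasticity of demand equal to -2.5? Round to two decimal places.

87.53

Ed = −41.6p/(5098 − 41.6p). Set this equal to -2.5:
41.6p = 2.5·(5098 − 41.6p) ⇒ 41.6p(1 + 2.5) = 2.5·5098
p = 2.5·5098 / (41.6·3.5) = 87.5343…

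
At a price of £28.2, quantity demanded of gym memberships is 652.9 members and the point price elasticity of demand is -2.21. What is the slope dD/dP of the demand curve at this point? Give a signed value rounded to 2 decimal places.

-51.17

Ed = (dD/dP)·(P/D) ⇒ dD/dP = Ed·D/P = (-2.21)·652.9/28.2 = -51.1669…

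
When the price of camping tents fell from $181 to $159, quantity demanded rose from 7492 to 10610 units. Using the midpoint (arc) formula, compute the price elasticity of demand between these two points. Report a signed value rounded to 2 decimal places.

%ΔQ = (10610 − 7492) / [(7492 + 10610)/2] = 3118/9051 = 0.344492…
%ΔP = (159 − 181) / [(181 + 159)/2] = -22/170 = -0.129411…
Arc Ed = %ΔQ / %ΔP = (3118/9051) / (-22/170) = -2.6619…

-2.66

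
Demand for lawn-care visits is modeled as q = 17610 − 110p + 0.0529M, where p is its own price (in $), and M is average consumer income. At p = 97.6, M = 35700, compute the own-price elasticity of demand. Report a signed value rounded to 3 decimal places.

-1.225

At the given values, q = 17610 − 110(97.6) + 0.0529(35700) = 8762.53.
∂q/∂p = −110.
E = (-110) × (97.6/8762.53) = -1.22521…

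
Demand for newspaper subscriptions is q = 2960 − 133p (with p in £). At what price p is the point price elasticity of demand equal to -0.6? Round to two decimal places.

8.35

Ed = −133p/(2960 − 133p). Set this equal to -0.6:
133p = 0.6·(2960 − 133p) ⇒ 133p(1 + 0.6) = 0.6·2960
p = 0.6·2960 / (133·1.6) = 8.3458…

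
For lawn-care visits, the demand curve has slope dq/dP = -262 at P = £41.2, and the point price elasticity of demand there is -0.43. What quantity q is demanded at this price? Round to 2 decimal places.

25103.26

Ed = (dq/dP)·(P/q) ⇒ q = (dq/dP)·P/Ed = (-262)·41.2/(-0.43) = 25103.2558…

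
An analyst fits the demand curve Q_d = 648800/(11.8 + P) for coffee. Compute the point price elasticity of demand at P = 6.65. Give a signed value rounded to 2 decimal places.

dQ_d/dP = −648800/(11.8 + P)² = -1905.98. At P = 6.65, Q_d = 35165.3.
Ed = (dQ_d/dP)·(P/Q_d) = (-1905.98) × (6.65/35165.3) = -0.3604…

-0.36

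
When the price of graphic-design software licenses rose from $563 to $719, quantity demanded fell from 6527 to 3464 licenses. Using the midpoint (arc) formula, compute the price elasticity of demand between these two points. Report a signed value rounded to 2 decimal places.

-2.52

%ΔQ = (3464 − 6527) / [(6527 + 3464)/2] = -3063/4995.5 = -0.613151…
%ΔP = (719 − 563) / [(563 + 719)/2] = 156/641 = 0.243369…
Arc Ed = %ΔQ / %ΔP = (-3063/4995.5) / (156/641) = -2.5194…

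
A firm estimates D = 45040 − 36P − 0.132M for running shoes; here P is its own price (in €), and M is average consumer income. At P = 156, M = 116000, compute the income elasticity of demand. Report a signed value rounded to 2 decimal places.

-0.64

At the given values, D = 45040 − 36(156) − 0.132(116000) = 24112.
∂D/∂M = -0.132.
E = (-0.132) × (116000/24112) = -0.6350…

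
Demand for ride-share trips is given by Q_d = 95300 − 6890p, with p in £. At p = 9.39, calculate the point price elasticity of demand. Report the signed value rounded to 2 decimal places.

-2.11

dQ_d/dp = −6890. At p = 9.39, Q_d = 95300 − 6890(9.39) = 30602.9.
Ed = (dQ_d/dp)·(p/Q_d) = −6890 × (9.39/30602.9) = -2.1140…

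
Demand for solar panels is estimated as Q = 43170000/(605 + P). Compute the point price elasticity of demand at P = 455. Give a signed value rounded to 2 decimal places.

dQ/dP = −43170000/(605 + P)² = -38.4211. At P = 455, Q = 40726.4.
Ed = (dQ/dP)·(P/Q) = (-38.4211) × (455/40726.4) = -0.4292…

-0.43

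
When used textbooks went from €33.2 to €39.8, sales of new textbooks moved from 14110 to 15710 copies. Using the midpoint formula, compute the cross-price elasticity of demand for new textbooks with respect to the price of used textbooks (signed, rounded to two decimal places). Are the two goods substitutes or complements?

0.59; substitutes

%ΔQ_{new textbooks} = (15710 − 14110)/avg = 1600/14910 = 0.107310…
%ΔP_{used textbooks} = (39.8 − 33.2)/avg = 6.6/36.5 = 0.180821…
E_cross = (1600/14910) / (6.6/36.5) = 0.5934…
E_cross > 0 ⇒ the goods are substitutes.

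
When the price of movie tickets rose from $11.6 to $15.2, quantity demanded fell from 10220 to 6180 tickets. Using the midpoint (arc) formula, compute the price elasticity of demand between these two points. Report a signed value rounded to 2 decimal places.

%ΔQ = (6180 − 10220) / [(10220 + 6180)/2] = -4040/8200 = -0.492682…
%ΔP = (15.2 − 11.6) / [(11.6 + 15.2)/2] = 3.6/13.4 = 0.268656…
Arc Ed = %ΔQ / %ΔP = (-4040/8200) / (3.6/13.4) = -1.8338…

-1.83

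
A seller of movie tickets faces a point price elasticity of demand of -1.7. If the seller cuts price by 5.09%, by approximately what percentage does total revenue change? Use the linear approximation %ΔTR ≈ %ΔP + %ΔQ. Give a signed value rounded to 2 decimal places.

+3.56%

%ΔQ ≈ Ed × %ΔP = (-1.7) × (-5.09%) = +8.6530%
%ΔTR ≈ %ΔP + %ΔQ = (-5.09%) + (+8.6530%) = +3.5630%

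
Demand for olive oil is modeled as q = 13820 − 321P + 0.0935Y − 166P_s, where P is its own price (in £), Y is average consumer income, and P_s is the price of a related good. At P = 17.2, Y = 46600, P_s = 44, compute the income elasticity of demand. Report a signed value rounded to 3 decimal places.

At the given values, q = 13820 − 321(17.2) + 0.0935(46600) − 166(44) = 5351.9.
∂q/∂Y = 0.0935.
E = (0.0935) × (46600/5351.9) = 0.81412…

0.814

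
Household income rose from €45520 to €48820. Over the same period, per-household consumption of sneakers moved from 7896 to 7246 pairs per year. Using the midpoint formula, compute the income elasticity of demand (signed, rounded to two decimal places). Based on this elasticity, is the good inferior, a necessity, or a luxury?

%ΔQ = (7246 − 7896)/[( 7896 + 7246)/2] = -650/7571 = -0.085853…
%ΔIncome = (48820 − 45520)/[( 45520 + 48820)/2] = 3300/47170 = 0.069959…
E_income = (-650/7571) / (3300/47170) = -1.2271…
E_income < 0 ⇒ inferior good.

-1.23; inferior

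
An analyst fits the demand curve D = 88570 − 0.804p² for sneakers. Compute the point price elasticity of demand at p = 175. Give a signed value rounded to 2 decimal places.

dD/dp = −2·0.804·p = -281.4. At p = 175, D = 63947.5.
Ed = (dD/dp)·(p/D) = (-281.4) × (175/63947.5) = -0.7700…

-0.77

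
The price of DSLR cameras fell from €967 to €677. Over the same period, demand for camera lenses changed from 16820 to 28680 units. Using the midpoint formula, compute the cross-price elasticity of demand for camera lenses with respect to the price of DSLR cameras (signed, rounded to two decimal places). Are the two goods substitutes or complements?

-1.48; complements

%ΔQ_{camera lenses} = (28680 − 16820)/avg = 11860/22750 = 0.521318…
%ΔP_{DSLR cameras} = (677 − 967)/avg = -290/822 = -0.352798…
E_cross = (11860/22750) / (-290/822) = -1.4776…
E_cross < 0 ⇒ the goods are complements.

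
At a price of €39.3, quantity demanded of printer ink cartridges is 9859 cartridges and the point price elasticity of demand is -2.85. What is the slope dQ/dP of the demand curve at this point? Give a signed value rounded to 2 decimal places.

Ed = (dQ/dP)·(P/Q) ⇒ dQ/dP = Ed·Q/P = (-2.85)·9859/39.3 = -714.9656…

-714.97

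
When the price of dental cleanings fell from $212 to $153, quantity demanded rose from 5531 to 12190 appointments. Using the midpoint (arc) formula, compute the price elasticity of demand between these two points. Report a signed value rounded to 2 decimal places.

%ΔQ = (12190 − 5531) / [(5531 + 12190)/2] = 6659/8860.5 = 0.751537…
%ΔP = (153 − 212) / [(212 + 153)/2] = -59/182.5 = -0.323287…
Arc Ed = %ΔQ / %ΔP = (6659/8860.5) / (-59/182.5) = -2.3246…

-2.32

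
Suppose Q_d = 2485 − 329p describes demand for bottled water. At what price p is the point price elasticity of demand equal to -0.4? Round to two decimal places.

2.16

Ed = −329p/(2485 − 329p). Set this equal to -0.4:
329p = 0.4·(2485 − 329p) ⇒ 329p(1 + 0.4) = 0.4·2485
p = 0.4·2485 / (329·1.4) = 2.1580…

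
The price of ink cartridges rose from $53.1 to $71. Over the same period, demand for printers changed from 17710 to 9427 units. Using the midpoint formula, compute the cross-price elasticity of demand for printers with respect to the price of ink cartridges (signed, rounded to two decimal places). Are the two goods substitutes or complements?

%ΔQ_{printers} = (9427 − 17710)/avg = -8283/13568.5 = -0.610458…
%ΔP_{ink cartridges} = (71 − 53.1)/avg = 17.9/62.05 = 0.288477…
E_cross = (-8283/13568.5) / (17.9/62.05) = -2.1161…
E_cross < 0 ⇒ the goods are complements.

-2.12; complements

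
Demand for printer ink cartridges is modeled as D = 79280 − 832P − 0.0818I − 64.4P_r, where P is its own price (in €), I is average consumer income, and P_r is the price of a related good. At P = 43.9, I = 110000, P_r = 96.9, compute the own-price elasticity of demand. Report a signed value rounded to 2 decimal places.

At the given values, D = 79280 − 832(43.9) − 0.0818(110000) − 64.4(96.9) = 27516.84.
∂D/∂P = −832.
E = (-832) × (43.9/27516.84) = -1.3273…

-1.33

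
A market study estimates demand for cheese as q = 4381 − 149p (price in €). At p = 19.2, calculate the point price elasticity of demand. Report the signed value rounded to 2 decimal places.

dq/dp = −149. At p = 19.2, q = 4381 − 149(19.2) = 1520.2.
Ed = (dq/dp)·(p/q) = −149 × (19.2/1520.2) = -1.8818…

-1.88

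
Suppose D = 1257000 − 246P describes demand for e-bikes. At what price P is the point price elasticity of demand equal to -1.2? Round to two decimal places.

2787.14

Ed = −246P/(1257000 − 246P). Set this equal to -1.2:
246P = 1.2·(1257000 − 246P) ⇒ 246P(1 + 1.2) = 1.2·1257000
P = 1.2·1257000 / (246·2.2) = 2787.1396…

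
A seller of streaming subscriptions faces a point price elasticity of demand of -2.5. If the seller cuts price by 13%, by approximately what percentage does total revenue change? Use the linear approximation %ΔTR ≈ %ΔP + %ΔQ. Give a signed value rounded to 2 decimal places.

+19.50%

%ΔQ ≈ Ed × %ΔP = (-2.5) × (-13%) = +32.5000%
%ΔTR ≈ %ΔP + %ΔQ = (-13%) + (+32.5000%) = +19.5000%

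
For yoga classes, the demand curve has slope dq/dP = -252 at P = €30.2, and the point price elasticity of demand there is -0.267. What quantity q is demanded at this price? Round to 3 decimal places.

Ed = (dq/dP)·(P/q) ⇒ q = (dq/dP)·P/Ed = (-252)·30.2/(-0.267) = 28503.37078…

28503.371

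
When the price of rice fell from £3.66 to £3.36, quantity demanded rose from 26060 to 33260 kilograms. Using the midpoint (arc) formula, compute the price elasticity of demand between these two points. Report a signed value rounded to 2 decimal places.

-2.84

%ΔQ = (33260 − 26060) / [(26060 + 33260)/2] = 7200/29660 = 0.242751…
%ΔP = (3.36 − 3.66) / [(3.66 + 3.36)/2] = -0.3/3.51 = -0.085470…
Arc Ed = %ΔQ / %ΔP = (7200/29660) / (-0.3/3.51) = -2.8401…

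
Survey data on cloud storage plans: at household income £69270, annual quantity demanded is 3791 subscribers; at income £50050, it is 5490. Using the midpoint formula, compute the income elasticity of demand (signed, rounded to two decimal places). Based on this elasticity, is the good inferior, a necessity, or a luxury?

%ΔQ = (5490 − 3791)/[( 3791 + 5490)/2] = 1699/4640.5 = 0.366124…
%ΔIncome = (50050 − 69270)/[( 69270 + 50050)/2] = -19220/59660 = -0.322158…
E_income = (1699/4640.5) / (-19220/59660) = -1.1364…
E_income < 0 ⇒ inferior good.

-1.14; inferior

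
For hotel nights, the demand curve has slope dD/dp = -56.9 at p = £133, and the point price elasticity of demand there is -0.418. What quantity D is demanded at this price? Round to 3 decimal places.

Ed = (dD/dp)·(p/D) ⇒ D = (dD/dp)·p/Ed = (-56.9)·133/(-0.418) = 18104.54545…

18104.545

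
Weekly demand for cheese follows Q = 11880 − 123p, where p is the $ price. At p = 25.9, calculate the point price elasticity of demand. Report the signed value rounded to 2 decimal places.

dQ/dp = −123. At p = 25.9, Q = 11880 − 123(25.9) = 8694.3.
Ed = (dQ/dp)·(p/Q) = −123 × (25.9/8694.3) = -0.3664…

-0.37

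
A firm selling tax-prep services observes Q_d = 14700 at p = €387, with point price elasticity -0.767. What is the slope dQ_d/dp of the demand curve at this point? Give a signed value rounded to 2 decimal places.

-29.13

Ed = (dQ_d/dp)·(p/Q_d) ⇒ dQ_d/dp = Ed·Q_d/p = (-0.767)·14700/387 = -29.1341…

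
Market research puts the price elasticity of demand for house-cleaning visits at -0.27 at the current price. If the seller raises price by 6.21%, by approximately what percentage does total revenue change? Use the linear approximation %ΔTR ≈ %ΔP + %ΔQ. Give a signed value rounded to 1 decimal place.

%ΔQ ≈ Ed × %ΔP = (-0.27) × (+6.21%) = -1.6767%
%ΔTR ≈ %ΔP + %ΔQ = (+6.21%) + (-1.6767%) = +4.5333%

+4.5%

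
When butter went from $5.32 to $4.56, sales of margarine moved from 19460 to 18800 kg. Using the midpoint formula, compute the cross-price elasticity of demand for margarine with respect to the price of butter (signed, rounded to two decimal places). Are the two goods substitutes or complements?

%ΔQ_{margarine} = (18800 − 19460)/avg = -660/19130 = -0.034500…
%ΔP_{butter} = (4.56 − 5.32)/avg = -0.76/4.94 = -0.153846…
E_cross = (-660/19130) / (-0.76/4.94) = 0.2242…
E_cross > 0 ⇒ the goods are substitutes.

0.22; substitutes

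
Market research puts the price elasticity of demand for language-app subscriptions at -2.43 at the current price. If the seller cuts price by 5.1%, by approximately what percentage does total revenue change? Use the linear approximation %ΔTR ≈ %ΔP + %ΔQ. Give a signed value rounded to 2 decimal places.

+7.29%

%ΔQ ≈ Ed × %ΔP = (-2.43) × (-5.1%) = +12.3930%
%ΔTR ≈ %ΔP + %ΔQ = (-5.1%) + (+12.3930%) = +7.2930%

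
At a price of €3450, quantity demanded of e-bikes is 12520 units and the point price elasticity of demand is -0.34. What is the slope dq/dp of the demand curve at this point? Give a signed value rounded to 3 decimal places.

Ed = (dq/dp)·(p/q) ⇒ dq/dp = Ed·q/p = (-0.34)·12520/3450 = -1.23385…

-1.234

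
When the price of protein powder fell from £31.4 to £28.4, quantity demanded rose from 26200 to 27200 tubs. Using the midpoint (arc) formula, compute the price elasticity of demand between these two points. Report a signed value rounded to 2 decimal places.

%ΔQ = (27200 − 26200) / [(26200 + 27200)/2] = 1000/26700 = 0.037453…
%ΔP = (28.4 − 31.4) / [(31.4 + 28.4)/2] = -3/29.9 = -0.100334…
Arc Ed = %ΔQ / %ΔP = (1000/26700) / (-3/29.9) = -0.3732…

-0.37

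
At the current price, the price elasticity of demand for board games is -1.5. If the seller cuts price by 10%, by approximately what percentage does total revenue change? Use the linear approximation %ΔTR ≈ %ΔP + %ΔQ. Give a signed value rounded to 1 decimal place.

+5.0%

%ΔQ ≈ Ed × %ΔP = (-1.5) × (-10%) = +15.0000%
%ΔTR ≈ %ΔP + %ΔQ = (-10%) + (+15.0000%) = +5.0000%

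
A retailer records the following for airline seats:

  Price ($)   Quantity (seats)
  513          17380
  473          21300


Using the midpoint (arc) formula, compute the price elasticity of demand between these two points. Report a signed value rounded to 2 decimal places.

%ΔQ = (21300 − 17380) / [(17380 + 21300)/2] = 3920/19340 = 0.202688…
%ΔP = (473 − 513) / [(513 + 473)/2] = -40/493 = -0.081135…
Arc Ed = %ΔQ / %ΔP = (3920/19340) / (-40/493) = -2.4981…

-2.50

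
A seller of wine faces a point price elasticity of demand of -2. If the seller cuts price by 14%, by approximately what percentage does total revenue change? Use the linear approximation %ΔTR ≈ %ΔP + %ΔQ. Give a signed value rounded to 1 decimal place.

+14.0%

%ΔQ ≈ Ed × %ΔP = (-2) × (-14%) = +28.0000%
%ΔTR ≈ %ΔP + %ΔQ = (-14%) + (+28.0000%) = +14.0000%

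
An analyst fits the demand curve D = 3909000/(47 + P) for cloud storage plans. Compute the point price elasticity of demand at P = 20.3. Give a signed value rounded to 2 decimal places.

-0.30

dD/dP = −3909000/(47 + P)² = -863.049. At P = 20.3, D = 58083.2.
Ed = (dD/dP)·(P/D) = (-863.049) × (20.3/58083.2) = -0.3016…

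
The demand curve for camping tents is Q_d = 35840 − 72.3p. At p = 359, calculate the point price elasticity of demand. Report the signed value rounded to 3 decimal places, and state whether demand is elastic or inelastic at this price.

-2.626; elastic

dQ_d/dp = −72.3. At p = 359, Q_d = 35840 − 72.3(359) = 9884.3.
Ed = (dQ_d/dp)·(p/Q_d) = −72.3 × (359/9884.3) = -2.62595…
|Ed| = 2.626 > 1, so demand is elastic.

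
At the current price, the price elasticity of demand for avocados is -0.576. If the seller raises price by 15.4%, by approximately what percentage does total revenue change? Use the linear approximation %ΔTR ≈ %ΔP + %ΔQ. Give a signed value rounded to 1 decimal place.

+6.5%

%ΔQ ≈ Ed × %ΔP = (-0.576) × (+15.4%) = -8.8704%
%ΔTR ≈ %ΔP + %ΔQ = (+15.4%) + (-8.8704%) = +6.5296%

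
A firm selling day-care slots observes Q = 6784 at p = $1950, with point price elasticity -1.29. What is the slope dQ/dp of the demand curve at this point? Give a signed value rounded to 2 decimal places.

Ed = (dQ/dp)·(p/Q) ⇒ dQ/dp = Ed·Q/p = (-1.29)·6784/1950 = -4.4878…

-4.49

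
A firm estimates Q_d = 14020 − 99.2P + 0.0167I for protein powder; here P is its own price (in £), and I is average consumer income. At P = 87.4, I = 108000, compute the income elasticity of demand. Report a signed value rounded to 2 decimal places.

At the given values, Q_d = 14020 − 99.2(87.4) + 0.0167(108000) = 7153.52.
∂Q_d/∂I = 0.0167.
E = (0.0167) × (108000/7153.52) = 0.2521…

0.25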